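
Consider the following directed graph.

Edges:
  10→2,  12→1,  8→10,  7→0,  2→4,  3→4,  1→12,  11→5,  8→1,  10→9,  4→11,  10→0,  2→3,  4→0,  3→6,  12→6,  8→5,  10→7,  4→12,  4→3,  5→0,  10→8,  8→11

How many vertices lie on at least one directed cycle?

6

A vertex is on a directed cycle iff it belongs to a strongly connected component of size ≥ 2 (or has a self-loop).
The vertices on cycles are {1, 3, 4, 8, 10, 12} — 6 in total.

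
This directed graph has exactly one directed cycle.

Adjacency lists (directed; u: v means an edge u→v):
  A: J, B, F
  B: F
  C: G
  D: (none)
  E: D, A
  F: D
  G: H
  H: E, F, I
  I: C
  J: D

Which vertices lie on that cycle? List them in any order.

C, G, H, I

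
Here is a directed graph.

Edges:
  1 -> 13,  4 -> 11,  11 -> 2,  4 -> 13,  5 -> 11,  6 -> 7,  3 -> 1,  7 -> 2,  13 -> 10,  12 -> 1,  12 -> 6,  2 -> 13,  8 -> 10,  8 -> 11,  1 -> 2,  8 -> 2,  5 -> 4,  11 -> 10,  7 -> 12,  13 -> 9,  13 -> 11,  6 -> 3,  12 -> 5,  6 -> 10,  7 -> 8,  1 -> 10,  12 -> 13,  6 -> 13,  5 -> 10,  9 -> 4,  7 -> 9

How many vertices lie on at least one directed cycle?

A vertex is on a directed cycle iff it belongs to a strongly connected component of size ≥ 2 (or has a self-loop).
The vertices on cycles are {2, 4, 6, 7, 9, 11, 12, 13} — 8 in total.

8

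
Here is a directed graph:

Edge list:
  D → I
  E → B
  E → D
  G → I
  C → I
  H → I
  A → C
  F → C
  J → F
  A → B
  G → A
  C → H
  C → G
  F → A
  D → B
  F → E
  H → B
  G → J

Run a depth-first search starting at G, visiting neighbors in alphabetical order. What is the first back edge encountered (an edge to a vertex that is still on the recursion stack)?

DFS from G (visiting neighbors in alphabetical order); mark gray on enter, black on exit:
G gray
  A gray
    B gray
    B black
    C gray
      C→G: G is gray → back edge
First back edge: C → G.

C->G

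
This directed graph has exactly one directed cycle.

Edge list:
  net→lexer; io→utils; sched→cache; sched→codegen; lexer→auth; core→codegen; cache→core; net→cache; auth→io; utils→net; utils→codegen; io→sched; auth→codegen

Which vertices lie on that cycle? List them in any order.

io, net, auth, lexer, utils

DFS with gray/black marking from io:
io gray
  utils gray
    net gray
      cache gray
        core gray
          codegen gray
          codegen black
        core black
      cache black
      lexer gray
        auth gray
          auth→codegen: codegen black — skip
          auth→io: io is gray → back edge
Back edge closes the cycle io → utils → net → lexer → auth → io; its vertices are {io, net, auth, lexer, utils}.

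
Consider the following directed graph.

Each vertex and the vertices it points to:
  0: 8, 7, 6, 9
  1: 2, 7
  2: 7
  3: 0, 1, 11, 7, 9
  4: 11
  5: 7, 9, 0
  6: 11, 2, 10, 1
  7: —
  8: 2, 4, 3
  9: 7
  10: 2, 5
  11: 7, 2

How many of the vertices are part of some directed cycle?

6

A vertex is on a directed cycle iff it belongs to a strongly connected component of size ≥ 2 (or has a self-loop).
The vertices on cycles are {0, 3, 5, 6, 8, 10} — 6 in total.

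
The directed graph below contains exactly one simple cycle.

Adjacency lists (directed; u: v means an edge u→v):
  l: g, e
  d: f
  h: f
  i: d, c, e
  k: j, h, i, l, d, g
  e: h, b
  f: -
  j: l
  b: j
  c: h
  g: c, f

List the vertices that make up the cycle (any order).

DFS with gray/black marking from j:
j gray
  l gray
    g gray
      c gray
        h gray
          f gray
          f black
        h black
      c black
      g→f: f black — skip
    g black
    e gray
      e→h: h black — skip
      b gray
        b→j: j is gray → back edge
Back edge closes the cycle j → l → e → b → j; its vertices are {b, e, j, l}.

b, e, j, l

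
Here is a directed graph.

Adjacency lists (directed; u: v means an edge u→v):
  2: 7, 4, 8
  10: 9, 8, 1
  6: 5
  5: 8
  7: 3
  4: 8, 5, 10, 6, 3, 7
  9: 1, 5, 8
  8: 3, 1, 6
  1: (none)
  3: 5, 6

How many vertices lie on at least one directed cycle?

A vertex is on a directed cycle iff it belongs to a strongly connected component of size ≥ 2 (or has a self-loop).
The vertices on cycles are {3, 5, 6, 8} — 4 in total.

4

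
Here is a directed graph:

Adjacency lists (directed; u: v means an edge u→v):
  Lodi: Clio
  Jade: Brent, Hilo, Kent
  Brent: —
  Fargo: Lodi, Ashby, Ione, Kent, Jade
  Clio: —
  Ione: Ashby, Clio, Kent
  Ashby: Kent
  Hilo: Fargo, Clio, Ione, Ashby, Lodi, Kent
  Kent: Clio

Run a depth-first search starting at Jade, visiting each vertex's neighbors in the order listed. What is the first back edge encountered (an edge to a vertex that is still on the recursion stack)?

Fargo->Jade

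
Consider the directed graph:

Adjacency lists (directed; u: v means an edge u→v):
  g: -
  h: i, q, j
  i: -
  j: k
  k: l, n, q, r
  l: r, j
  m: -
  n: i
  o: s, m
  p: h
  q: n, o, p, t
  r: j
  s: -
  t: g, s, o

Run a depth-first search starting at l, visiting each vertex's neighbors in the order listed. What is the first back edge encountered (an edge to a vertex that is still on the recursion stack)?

k->l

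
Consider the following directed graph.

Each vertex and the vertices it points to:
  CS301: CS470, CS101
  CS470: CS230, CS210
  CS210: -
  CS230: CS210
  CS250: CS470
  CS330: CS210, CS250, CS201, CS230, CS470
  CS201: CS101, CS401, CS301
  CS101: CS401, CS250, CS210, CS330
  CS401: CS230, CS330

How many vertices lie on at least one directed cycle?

A vertex is on a directed cycle iff it belongs to a strongly connected component of size ≥ 2 (or has a self-loop).
The vertices on cycles are {CS101, CS201, CS301, CS330, CS401} — 5 in total.

5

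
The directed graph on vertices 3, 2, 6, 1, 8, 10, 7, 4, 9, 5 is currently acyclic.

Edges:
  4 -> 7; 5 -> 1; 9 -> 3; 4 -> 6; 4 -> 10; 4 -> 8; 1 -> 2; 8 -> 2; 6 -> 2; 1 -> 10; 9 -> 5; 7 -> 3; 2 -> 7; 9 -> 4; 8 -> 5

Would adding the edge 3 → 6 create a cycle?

Adding 3→6 creates a cycle iff 6 can already reach 3.
Path from 6: 6 → 2 → 7 → 3.
So 6 → … → 3 → 6 is a cycle.

Yes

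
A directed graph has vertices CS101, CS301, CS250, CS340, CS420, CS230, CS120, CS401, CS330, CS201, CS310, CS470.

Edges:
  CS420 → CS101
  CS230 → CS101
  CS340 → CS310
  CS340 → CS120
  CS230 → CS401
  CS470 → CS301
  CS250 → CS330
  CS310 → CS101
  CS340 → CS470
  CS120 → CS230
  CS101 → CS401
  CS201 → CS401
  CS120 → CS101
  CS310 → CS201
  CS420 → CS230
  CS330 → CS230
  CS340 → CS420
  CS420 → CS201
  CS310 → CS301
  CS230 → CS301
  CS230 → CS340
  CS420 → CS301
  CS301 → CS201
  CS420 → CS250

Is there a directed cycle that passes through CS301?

No

CS301 lies on a cycle iff there is a path from CS301 back to itself.
Exploring from CS301, it never reaches itself; equivalently, its strongly connected component is a singleton.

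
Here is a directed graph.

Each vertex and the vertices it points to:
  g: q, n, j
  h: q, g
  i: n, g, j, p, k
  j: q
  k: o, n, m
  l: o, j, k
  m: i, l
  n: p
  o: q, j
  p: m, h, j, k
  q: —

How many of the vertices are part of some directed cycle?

A vertex is on a directed cycle iff it belongs to a strongly connected component of size ≥ 2 (or has a self-loop).
The vertices on cycles are {g, h, i, k, l, m, n, p} — 8 in total.

8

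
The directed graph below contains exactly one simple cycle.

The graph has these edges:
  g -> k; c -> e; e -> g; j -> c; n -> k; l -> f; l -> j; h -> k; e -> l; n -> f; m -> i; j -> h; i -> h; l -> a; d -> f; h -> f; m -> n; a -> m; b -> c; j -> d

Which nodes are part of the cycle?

DFS with gray/black marking from c:
c gray
  e gray
    g gray
      k gray
      k black
    g black
    l gray
      f gray
      f black
      j gray
        j→c: c is gray → back edge
Back edge closes the cycle c → e → l → j → c; its vertices are {c, e, j, l}.

c, e, j, l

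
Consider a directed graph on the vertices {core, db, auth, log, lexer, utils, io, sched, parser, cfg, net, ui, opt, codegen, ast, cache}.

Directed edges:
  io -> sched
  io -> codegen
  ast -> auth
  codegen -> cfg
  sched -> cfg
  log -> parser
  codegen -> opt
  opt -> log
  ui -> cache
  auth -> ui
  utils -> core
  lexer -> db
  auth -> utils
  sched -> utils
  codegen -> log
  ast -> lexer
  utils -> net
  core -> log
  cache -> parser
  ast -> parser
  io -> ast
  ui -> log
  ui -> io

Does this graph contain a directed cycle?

Yes

DFS with white/gray/black marking, starting from sched:
sched gray
  cfg gray
  cfg black
  utils gray
    core gray
      log gray
        parser gray
        parser black
      log black
    core black
    net gray
    net black
  utils black
sched black
db gray
db black
auth gray
  ui gray
    cache gray
      cache→parser: parser black — skip
    cache black
    io gray
      codegen gray
        codegen→cfg: cfg black — skip
        codegen→log: log black — skip
        opt gray
          opt→log: log black — skip
        opt black
      codegen black
      io→sched: sched black — skip
      ast gray
        ast→auth: auth is gray → back edge
Back edge found, so a cycle exists: auth → ui → io → ast → auth.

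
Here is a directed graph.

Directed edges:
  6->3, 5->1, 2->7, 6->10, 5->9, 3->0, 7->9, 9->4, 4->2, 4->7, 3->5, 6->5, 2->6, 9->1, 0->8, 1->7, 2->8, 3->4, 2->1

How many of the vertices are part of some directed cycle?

A vertex is on a directed cycle iff it belongs to a strongly connected component of size ≥ 2 (or has a self-loop).
The vertices on cycles are {1, 2, 3, 4, 5, 6, 7, 9} — 8 in total.

8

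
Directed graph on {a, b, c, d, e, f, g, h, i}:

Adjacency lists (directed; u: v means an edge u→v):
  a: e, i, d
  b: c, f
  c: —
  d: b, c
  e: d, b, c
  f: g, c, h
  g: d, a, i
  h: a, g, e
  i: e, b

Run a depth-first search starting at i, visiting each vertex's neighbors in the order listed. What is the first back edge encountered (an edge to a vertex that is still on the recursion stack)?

DFS from i (visiting each vertex's neighbors in the order listed); mark gray on enter, black on exit:
i gray
  e gray
    d gray
      b gray
        c gray
        c black
        f gray
          g gray
            g→d: d is gray → back edge
First back edge: g → d.

g->d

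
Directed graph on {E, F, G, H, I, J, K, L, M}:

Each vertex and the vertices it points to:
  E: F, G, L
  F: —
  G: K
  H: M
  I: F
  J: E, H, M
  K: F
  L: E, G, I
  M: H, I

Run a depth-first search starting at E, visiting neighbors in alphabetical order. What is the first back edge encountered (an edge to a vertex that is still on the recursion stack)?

L→E

DFS from E (visiting neighbors in alphabetical order); mark gray on enter, black on exit:
E gray
  F gray
  F black
  G gray
    K gray
      K→F: F black — skip
    K black
  G black
  L gray
    L→E: E is gray → back edge
First back edge: L → E.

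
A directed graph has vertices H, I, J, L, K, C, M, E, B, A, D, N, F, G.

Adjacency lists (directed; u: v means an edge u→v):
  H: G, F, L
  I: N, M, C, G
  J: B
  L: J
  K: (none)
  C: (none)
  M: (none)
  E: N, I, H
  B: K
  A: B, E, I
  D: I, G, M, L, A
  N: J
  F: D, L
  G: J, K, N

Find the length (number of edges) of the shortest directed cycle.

For each vertex v, BFS finds the shortest path from v back to v.
The shortest such closed walk is F → D → A → E → H → F, length 5.

5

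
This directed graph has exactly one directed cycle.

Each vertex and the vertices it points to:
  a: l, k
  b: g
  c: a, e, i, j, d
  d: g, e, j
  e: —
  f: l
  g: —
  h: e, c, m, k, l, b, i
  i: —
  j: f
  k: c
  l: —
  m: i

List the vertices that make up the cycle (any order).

a, c, k

DFS with gray/black marking from k:
k gray
  c gray
    a gray
      l gray
      l black
      a→k: k is gray → back edge
Back edge closes the cycle k → c → a → k; its vertices are {a, c, k}.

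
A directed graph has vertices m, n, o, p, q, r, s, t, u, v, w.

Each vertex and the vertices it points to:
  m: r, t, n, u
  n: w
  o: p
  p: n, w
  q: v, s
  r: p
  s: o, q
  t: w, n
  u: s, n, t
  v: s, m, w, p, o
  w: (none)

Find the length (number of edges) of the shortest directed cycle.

2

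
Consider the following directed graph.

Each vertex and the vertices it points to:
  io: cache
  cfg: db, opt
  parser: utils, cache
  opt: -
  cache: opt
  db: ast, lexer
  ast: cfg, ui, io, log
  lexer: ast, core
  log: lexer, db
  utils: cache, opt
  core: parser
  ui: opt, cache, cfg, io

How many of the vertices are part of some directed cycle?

A vertex is on a directed cycle iff it belongs to a strongly connected component of size ≥ 2 (or has a self-loop).
The vertices on cycles are {db, ui, ast, cfg, log, lexer} — 6 in total.

6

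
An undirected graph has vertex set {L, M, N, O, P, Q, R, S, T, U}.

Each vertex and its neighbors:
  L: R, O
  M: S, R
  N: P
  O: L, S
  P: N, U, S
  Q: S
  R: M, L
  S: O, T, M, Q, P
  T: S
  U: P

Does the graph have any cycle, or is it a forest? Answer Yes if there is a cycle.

Yes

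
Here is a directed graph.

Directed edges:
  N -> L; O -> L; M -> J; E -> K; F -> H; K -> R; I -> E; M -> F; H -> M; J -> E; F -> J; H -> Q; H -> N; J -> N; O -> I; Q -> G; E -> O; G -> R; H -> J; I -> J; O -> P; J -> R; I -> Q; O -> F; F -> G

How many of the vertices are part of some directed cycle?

A vertex is on a directed cycle iff it belongs to a strongly connected component of size ≥ 2 (or has a self-loop).
The vertices on cycles are {E, F, H, I, J, M, O} — 7 in total.

7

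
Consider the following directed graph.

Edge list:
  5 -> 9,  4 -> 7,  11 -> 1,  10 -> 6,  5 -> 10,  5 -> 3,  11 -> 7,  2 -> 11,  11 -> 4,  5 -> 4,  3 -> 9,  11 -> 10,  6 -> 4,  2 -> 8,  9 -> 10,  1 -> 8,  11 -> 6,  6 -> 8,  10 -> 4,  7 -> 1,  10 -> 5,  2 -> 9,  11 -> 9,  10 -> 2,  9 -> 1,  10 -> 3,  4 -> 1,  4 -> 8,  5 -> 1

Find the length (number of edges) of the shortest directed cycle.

2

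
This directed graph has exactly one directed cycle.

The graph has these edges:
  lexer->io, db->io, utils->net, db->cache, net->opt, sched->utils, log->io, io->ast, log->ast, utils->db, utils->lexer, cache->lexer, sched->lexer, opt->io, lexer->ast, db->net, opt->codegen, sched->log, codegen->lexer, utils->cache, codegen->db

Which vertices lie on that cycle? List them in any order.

db, net, opt, codegen

DFS with gray/black marking from db:
db gray
  cache gray
    lexer gray
      ast gray
      ast black
      io gray
        io→ast: ast black — skip
      io black
    lexer black
  cache black
  net gray
    opt gray
      opt→io: io black — skip
      codegen gray
        codegen→db: db is gray → back edge
Back edge closes the cycle db → net → opt → codegen → db; its vertices are {db, net, opt, codegen}.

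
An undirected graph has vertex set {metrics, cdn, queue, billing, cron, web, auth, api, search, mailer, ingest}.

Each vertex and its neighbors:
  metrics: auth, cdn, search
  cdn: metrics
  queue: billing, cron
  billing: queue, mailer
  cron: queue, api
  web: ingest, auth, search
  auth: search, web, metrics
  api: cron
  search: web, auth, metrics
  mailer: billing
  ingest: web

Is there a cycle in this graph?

DFS, tracking each vertex's parent; an edge to a visited non-parent vertex closes a cycle.
Start from cron:
visit cron (parent –)
  visit queue (parent cron)
    visit billing (parent queue)
      billing–queue: parent, skip
      visit mailer (parent billing)
        mailer–billing: parent, skip
    queue–cron: parent, skip
  visit api (parent cron)
    api–cron: parent, skip
visit metrics (parent –)
  visit auth (parent metrics)
    visit search (parent auth)
      visit web (parent search)
        visit ingest (parent web)
          ingest–web: parent, skip
        web–auth: auth visited and ≠ parent → cycle
Cycle: auth – search – web – auth.

Yes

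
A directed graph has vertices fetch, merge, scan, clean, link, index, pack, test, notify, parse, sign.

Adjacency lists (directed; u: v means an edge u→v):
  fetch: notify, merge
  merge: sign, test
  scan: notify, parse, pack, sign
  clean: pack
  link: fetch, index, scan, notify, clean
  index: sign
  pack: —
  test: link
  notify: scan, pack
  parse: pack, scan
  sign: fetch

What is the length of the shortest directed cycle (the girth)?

2

For each vertex v, BFS finds the shortest path from v back to v.
The shortest such closed walk is scan → notify → scan, length 2.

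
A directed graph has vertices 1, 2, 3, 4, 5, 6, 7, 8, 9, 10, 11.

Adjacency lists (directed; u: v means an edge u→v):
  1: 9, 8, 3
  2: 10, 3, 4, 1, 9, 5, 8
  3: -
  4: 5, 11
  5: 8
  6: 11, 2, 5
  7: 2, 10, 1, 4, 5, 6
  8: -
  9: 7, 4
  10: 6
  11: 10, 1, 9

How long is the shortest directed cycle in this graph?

3

For each vertex v, BFS finds the shortest path from v back to v.
The shortest such closed walk is 7 → 1 → 9 → 7, length 3.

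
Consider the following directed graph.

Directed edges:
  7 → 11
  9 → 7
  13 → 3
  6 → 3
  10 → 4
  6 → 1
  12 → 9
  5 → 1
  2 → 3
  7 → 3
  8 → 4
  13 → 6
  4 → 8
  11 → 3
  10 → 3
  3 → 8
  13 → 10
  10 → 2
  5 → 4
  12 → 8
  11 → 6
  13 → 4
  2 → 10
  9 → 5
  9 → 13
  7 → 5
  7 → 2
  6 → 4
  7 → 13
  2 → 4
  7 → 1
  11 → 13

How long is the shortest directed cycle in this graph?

2

For each vertex v, BFS finds the shortest path from v back to v.
The shortest such closed walk is 10 → 2 → 10, length 2.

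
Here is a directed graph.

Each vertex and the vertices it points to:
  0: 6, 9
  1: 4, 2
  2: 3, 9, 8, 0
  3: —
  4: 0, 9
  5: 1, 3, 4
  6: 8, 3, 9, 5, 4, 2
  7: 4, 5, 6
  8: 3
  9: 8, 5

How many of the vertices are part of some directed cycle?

A vertex is on a directed cycle iff it belongs to a strongly connected component of size ≥ 2 (or has a self-loop).
The vertices on cycles are {0, 1, 2, 4, 5, 6, 9} — 7 in total.

7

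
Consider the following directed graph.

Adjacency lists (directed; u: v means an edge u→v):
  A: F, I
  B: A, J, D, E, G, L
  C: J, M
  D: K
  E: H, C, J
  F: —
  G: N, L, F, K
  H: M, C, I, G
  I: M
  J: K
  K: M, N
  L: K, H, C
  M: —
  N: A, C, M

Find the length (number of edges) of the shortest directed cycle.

For each vertex v, BFS finds the shortest path from v back to v.
The shortest such closed walk is G → L → H → G, length 3.

3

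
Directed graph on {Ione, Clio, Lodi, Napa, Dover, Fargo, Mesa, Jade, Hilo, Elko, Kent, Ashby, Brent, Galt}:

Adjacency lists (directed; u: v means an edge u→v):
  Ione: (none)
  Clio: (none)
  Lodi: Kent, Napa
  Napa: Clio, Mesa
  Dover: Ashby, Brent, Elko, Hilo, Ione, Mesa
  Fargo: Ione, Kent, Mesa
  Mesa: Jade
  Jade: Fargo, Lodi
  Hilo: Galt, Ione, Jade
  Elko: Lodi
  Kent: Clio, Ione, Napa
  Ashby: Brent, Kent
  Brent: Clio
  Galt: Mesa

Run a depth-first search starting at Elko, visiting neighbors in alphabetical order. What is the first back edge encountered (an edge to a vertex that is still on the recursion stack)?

Fargo→Kent

DFS from Elko (visiting neighbors in alphabetical order); mark gray on enter, black on exit:
Elko gray
  Lodi gray
    Kent gray
      Clio gray
      Clio black
      Ione gray
      Ione black
      Napa gray
        Napa→Clio: Clio black — skip
        Mesa gray
          Jade gray
            Fargo gray
              Fargo→Ione: Ione black — skip
              Fargo→Kent: Kent is gray → back edge
First back edge: Fargo → Kent.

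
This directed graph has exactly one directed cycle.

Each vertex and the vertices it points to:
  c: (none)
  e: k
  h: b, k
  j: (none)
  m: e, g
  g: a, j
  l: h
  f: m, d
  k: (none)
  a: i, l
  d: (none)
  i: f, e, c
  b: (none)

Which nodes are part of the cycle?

DFS with gray/black marking from a:
a gray
  i gray
    f gray
      m gray
        e gray
          k gray
          k black
        e black
        g gray
          g→a: a is gray → back edge
Back edge closes the cycle a → i → f → m → g → a; its vertices are {a, f, g, i, m}.

a, f, g, i, m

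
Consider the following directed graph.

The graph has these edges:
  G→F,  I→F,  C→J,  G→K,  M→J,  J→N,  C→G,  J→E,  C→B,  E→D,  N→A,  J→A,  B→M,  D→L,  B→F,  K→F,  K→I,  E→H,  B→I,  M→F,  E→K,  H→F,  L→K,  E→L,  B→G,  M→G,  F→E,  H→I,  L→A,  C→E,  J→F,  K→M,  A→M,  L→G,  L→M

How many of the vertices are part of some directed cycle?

12

A vertex is on a directed cycle iff it belongs to a strongly connected component of size ≥ 2 (or has a self-loop).
The vertices on cycles are {A, D, E, F, G, H, I, J, K, L, M, N} — 12 in total.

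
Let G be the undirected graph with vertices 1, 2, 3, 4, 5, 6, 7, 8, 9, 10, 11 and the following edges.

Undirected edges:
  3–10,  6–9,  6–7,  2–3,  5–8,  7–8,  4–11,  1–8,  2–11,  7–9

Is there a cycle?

Yes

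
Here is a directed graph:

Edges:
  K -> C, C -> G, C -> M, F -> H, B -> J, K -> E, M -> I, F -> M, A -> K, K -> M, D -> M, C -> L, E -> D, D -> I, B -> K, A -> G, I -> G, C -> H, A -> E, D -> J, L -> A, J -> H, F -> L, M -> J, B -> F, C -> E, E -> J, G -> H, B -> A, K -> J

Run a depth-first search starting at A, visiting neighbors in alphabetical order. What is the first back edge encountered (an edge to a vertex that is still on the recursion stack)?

L→A

DFS from A (visiting neighbors in alphabetical order); mark gray on enter, black on exit:
A gray
  E gray
    D gray
      I gray
        G gray
          H gray
          H black
        G black
      I black
      J gray
        J→H: H black — skip
      J black
      M gray
        M→I: I black — skip
        M→J: J black — skip
      M black
    D black
    E→J: J black — skip
  E black
  A→G: G black — skip
  K gray
    C gray
      C→E: E black — skip
      C→G: G black — skip
      C→H: H black — skip
      L gray
        L→A: A is gray → back edge
First back edge: L → A.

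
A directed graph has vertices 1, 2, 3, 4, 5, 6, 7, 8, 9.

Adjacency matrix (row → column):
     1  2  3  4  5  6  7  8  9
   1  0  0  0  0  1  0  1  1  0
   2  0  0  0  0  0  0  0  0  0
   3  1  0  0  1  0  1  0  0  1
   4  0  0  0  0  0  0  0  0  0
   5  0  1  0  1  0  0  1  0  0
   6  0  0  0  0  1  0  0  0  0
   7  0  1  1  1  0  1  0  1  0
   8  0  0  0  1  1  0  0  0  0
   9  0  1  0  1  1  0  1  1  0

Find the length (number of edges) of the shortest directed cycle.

3

For each vertex v, BFS finds the shortest path from v back to v.
The shortest such closed walk is 3 → 9 → 7 → 3, length 3.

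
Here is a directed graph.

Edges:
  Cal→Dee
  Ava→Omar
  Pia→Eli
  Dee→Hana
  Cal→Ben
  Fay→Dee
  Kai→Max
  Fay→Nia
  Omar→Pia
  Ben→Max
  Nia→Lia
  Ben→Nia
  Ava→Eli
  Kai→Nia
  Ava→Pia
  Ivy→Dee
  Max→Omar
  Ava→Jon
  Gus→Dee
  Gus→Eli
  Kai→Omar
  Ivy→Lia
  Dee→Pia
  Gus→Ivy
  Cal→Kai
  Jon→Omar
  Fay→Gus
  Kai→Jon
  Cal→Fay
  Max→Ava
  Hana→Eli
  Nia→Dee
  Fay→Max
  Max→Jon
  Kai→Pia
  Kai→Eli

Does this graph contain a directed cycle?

No

DFS with white/gray/black marking, starting from Kai:
Kai gray
  Jon gray
    Omar gray
      Pia gray
        Eli gray
        Eli black
      Pia black
    Omar black
  Jon black
  Nia gray
    Lia gray
    Lia black
    Dee gray
      Dee→Pia: Pia black — skip
      Hana gray
        Hana→Eli: Eli black — skip
      Hana black
    Dee black
  Nia black
  Kai→Eli: Eli black — skip
  Kai→Pia: Pia black — skip
  Kai→Omar: Omar black — skip
  Max gray
    Ava gray
      Ava→Pia: Pia black — skip
      Ava→Omar: Omar black — skip
      Ava→Eli: Eli black — skip
      Ava→Jon: Jon black — skip
    Ava black
    Max→Jon: Jon black — skip
    Max→Omar: Omar black — skip
  Max black
Kai black
Cal gray
  Fay gray
    Fay→Max: Max black — skip
    Gus gray
      Ivy gray
        Ivy→Lia: Lia black — skip
        Ivy→Dee: Dee black — skip
      Ivy black
      Gus→Eli: Eli black — skip
      Gus→Dee: Dee black — skip
    Gus black
    Fay→Dee: Dee black — skip
    Fay→Nia: Nia black — skip
  Fay black
  Cal→Dee: Dee black — skip
  Ben gray
    Ben→Nia: Nia black — skip
    Ben→Max: Max black — skip
  Ben black
  Cal→Kai: Kai black — skip
Cal black
Every edge goes to a white or black vertex — no back edge, so the graph is acyclic.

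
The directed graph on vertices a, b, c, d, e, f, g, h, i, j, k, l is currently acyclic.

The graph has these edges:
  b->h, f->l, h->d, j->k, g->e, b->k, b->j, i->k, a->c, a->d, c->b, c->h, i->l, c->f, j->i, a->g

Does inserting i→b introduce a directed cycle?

Yes

Adding i→b creates a cycle iff b can already reach i.
Path from b: b → j → i.
So b → … → i → b is a cycle.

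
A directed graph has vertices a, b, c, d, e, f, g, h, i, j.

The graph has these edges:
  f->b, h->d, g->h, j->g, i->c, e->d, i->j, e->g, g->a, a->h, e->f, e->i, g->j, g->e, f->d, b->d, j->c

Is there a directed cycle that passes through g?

Yes

g is on a cycle iff g can reach itself via ≥1 edge.
g → j → g — yes.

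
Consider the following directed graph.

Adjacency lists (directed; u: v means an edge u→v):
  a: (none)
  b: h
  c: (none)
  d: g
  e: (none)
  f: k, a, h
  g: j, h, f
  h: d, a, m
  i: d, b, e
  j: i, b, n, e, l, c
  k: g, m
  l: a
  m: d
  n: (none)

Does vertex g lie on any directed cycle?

g is on a cycle iff g can reach itself via ≥1 edge.
g → h → d → g — yes.

Yes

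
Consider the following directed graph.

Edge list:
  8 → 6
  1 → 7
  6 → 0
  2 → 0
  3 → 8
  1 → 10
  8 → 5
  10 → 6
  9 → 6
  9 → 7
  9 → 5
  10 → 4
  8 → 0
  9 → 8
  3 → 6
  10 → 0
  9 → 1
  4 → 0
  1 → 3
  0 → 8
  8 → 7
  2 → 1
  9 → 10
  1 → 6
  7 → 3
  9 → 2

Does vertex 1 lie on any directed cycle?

No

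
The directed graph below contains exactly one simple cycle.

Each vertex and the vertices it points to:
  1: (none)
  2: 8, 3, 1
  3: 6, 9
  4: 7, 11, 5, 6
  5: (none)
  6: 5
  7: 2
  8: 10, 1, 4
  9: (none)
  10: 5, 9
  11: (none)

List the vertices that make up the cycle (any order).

2, 4, 7, 8

DFS with gray/black marking from 2:
2 gray
  8 gray
    10 gray
      5 gray
      5 black
      9 gray
      9 black
    10 black
    1 gray
    1 black
    4 gray
      7 gray
        7→2: 2 is gray → back edge
Back edge closes the cycle 2 → 8 → 4 → 7 → 2; its vertices are {2, 4, 7, 8}.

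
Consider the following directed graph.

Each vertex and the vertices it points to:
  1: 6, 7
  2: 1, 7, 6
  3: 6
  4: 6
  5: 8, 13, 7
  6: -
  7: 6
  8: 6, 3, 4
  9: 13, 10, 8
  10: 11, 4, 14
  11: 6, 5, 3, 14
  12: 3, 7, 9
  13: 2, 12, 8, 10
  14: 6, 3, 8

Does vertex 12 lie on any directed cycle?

12 is on a cycle iff 12 can reach itself via ≥1 edge.
12 → 9 → 13 → 12 — yes.

Yes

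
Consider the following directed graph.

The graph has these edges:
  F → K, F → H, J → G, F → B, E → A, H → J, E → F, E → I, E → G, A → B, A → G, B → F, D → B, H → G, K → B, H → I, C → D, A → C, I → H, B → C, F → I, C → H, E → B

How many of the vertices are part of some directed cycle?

7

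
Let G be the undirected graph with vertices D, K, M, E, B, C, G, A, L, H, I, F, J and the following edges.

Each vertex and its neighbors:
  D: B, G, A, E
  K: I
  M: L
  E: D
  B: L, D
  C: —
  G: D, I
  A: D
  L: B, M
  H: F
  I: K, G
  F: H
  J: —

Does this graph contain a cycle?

DFS, tracking each vertex's parent; an edge to a visited non-parent vertex closes a cycle.
Start from B:
visit B (parent –)
  visit L (parent B)
    L–B: parent, skip
    visit M (parent L)
      M–L: parent, skip
  visit D (parent B)
    D–B: parent, skip
    visit G (parent D)
      G–D: parent, skip
      visit I (parent G)
        visit K (parent I)
          K–I: parent, skip
        I–G: parent, skip
    visit A (parent D)
      A–D: parent, skip
    visit E (parent D)
      E–D: parent, skip
visit C (parent –)
visit H (parent –)
  visit F (parent H)
    F–H: parent, skip
visit J (parent –)
No non-parent visited neighbor found — the graph is a forest.

No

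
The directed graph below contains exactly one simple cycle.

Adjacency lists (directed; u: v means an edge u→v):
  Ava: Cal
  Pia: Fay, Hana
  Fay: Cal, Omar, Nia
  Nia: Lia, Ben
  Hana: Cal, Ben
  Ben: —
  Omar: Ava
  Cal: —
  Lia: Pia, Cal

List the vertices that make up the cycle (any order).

DFS with gray/black marking from Pia:
Pia gray
  Fay gray
    Cal gray
    Cal black
    Omar gray
      Ava gray
        Ava→Cal: Cal black — skip
      Ava black
    Omar black
    Nia gray
      Lia gray
        Lia→Pia: Pia is gray → back edge
Back edge closes the cycle Pia → Fay → Nia → Lia → Pia; its vertices are {Fay, Lia, Nia, Pia}.

Fay, Lia, Nia, Pia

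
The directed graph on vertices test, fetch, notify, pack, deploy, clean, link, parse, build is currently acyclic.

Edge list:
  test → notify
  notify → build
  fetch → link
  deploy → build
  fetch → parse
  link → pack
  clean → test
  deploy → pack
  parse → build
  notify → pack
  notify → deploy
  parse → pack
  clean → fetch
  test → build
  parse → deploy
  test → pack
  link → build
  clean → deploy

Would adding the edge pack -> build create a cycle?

No

Adding pack→build creates a cycle iff build can already reach pack.
Explore from build: no path reaches pack. The graph stays acyclic.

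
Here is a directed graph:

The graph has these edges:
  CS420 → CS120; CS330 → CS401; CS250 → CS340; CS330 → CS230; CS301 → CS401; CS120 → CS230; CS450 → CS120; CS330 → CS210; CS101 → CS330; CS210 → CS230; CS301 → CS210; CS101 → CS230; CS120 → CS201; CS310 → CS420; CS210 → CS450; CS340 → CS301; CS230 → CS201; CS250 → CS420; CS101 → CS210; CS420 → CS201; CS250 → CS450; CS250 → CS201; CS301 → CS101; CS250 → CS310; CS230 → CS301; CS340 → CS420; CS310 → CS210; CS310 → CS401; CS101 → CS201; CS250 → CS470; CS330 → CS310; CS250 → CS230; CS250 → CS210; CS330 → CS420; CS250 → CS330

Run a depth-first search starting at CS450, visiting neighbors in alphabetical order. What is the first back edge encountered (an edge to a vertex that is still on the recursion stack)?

DFS from CS450 (visiting neighbors in alphabetical order); mark gray on enter, black on exit:
CS450 gray
  CS120 gray
    CS201 gray
    CS201 black
    CS230 gray
      CS230→CS201: CS201 black — skip
      CS301 gray
        CS101 gray
          CS101→CS201: CS201 black — skip
          CS210 gray
            CS210→CS230: CS230 is gray → back edge
First back edge: CS210 → CS230.

CS210->CS230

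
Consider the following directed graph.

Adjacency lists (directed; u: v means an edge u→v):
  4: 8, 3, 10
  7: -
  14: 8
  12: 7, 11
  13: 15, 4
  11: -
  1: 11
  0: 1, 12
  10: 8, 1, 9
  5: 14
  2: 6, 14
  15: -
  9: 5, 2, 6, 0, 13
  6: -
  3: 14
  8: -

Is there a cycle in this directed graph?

Yes

DFS with white/gray/black marking, starting from 13:
13 gray
  15 gray
  15 black
  4 gray
    8 gray
    8 black
    3 gray
      14 gray
        14→8: 8 black — skip
      14 black
    3 black
    10 gray
      10→8: 8 black — skip
      1 gray
        11 gray
        11 black
      1 black
      9 gray
        5 gray
          5→14: 14 black — skip
        5 black
        2 gray
          6 gray
          6 black
          2→14: 14 black — skip
        2 black
        9→6: 6 black — skip
        0 gray
          0→1: 1 black — skip
          12 gray
            7 gray
            7 black
            12→11: 11 black — skip
          12 black
        0 black
        9→13: 13 is gray → back edge
Back edge found, so a cycle exists: 13 → 4 → 10 → 9 → 13.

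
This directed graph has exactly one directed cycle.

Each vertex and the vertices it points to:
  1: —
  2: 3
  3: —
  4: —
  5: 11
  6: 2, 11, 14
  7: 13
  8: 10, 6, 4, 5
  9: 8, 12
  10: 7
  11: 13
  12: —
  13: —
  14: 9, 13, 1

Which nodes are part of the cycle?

DFS with gray/black marking from 8:
8 gray
  10 gray
    7 gray
      13 gray
      13 black
    7 black
  10 black
  6 gray
    2 gray
      3 gray
      3 black
    2 black
    11 gray
      11→13: 13 black — skip
    11 black
    14 gray
      9 gray
        9→8: 8 is gray → back edge
Back edge closes the cycle 8 → 6 → 14 → 9 → 8; its vertices are {6, 8, 9, 14}.

6, 8, 9, 14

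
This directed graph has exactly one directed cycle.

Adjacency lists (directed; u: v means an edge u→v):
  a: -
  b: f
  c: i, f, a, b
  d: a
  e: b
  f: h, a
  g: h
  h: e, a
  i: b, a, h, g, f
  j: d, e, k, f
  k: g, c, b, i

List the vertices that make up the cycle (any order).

DFS with gray/black marking from e:
e gray
  b gray
    f gray
      h gray
        h→e: e is gray → back edge
Back edge closes the cycle e → b → f → h → e; its vertices are {b, e, f, h}.

b, e, f, h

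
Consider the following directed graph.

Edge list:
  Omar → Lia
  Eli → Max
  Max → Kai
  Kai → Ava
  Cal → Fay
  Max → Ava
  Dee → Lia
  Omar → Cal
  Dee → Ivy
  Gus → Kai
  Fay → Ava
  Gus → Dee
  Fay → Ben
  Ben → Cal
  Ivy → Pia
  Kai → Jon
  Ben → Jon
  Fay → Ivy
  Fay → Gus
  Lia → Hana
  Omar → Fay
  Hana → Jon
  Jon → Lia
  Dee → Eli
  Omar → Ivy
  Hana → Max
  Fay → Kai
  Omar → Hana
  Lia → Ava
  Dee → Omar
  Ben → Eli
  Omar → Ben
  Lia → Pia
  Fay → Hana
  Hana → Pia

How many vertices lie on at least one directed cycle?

11

A vertex is on a directed cycle iff it belongs to a strongly connected component of size ≥ 2 (or has a self-loop).
The vertices on cycles are {Ben, Cal, Dee, Fay, Gus, Jon, Kai, Lia, Max, Hana, Omar} — 11 in total.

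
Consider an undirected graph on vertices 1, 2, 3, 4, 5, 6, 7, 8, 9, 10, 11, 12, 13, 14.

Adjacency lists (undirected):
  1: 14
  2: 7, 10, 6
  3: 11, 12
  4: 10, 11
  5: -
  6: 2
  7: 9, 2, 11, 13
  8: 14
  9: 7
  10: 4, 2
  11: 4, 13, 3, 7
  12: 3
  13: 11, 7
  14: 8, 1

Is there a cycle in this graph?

DFS, tracking each vertex's parent; an edge to a visited non-parent vertex closes a cycle.
Start from 14:
visit 14 (parent –)
  visit 8 (parent 14)
    8–14: parent, skip
  visit 1 (parent 14)
    1–14: parent, skip
visit 2 (parent –)
  visit 7 (parent 2)
    visit 9 (parent 7)
      9–7: parent, skip
    7–2: parent, skip
    visit 11 (parent 7)
      visit 4 (parent 11)
        visit 10 (parent 4)
          10–4: parent, skip
          10–2: 2 visited and ≠ parent → cycle
Cycle: 2 – 7 – 11 – 4 – 10 – 2.

Yes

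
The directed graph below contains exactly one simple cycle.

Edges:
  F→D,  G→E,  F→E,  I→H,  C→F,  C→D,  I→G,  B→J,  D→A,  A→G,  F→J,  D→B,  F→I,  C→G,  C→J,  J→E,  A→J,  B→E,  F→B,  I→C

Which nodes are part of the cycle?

C, F, I

DFS with gray/black marking from C:
C gray
  F gray
    D gray
      B gray
        J gray
          E gray
          E black
        J black
        B→E: E black — skip
      B black
      A gray
        G gray
          G→E: E black — skip
        G black
        A→J: J black — skip
      A black
    D black
    I gray
      H gray
      H black
      I→G: G black — skip
      I→C: C is gray → back edge
Back edge closes the cycle C → F → I → C; its vertices are {C, F, I}.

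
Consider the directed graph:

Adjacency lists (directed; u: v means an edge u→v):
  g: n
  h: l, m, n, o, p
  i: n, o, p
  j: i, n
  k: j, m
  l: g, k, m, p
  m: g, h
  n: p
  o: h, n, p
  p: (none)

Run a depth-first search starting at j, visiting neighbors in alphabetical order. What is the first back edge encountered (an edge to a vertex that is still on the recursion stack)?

DFS from j (visiting neighbors in alphabetical order); mark gray on enter, black on exit:
j gray
  i gray
    n gray
      p gray
      p black
    n black
    o gray
      h gray
        l gray
          g gray
            g→n: n black — skip
          g black
          k gray
            k→j: j is gray → back edge
First back edge: k → j.

k→j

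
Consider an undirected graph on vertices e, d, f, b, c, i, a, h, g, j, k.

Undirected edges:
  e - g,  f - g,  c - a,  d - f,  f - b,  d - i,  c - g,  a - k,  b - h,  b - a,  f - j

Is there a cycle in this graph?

DFS, tracking each vertex's parent; an edge to a visited non-parent vertex closes a cycle.
Start from h:
visit h (parent –)
  visit b (parent h)
    b–h: parent, skip
    visit a (parent b)
      a–b: parent, skip
      visit k (parent a)
        k–a: parent, skip
      visit c (parent a)
        c–a: parent, skip
        visit g (parent c)
          visit f (parent g)
            visit d (parent f)
              d–f: parent, skip
              visit i (parent d)
                i–d: parent, skip
            f–b: b visited and ≠ parent → cycle
Cycle: b – a – c – g – f – b.

Yes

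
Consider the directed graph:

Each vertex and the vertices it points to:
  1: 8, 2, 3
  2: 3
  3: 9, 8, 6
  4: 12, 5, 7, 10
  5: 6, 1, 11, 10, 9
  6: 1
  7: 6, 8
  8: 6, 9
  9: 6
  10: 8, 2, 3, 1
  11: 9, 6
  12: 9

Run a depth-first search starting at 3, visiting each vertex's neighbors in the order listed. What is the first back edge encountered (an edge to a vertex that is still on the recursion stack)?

DFS from 3 (visiting each vertex's neighbors in the order listed); mark gray on enter, black on exit:
3 gray
  9 gray
    6 gray
      1 gray
        8 gray
          8→6: 6 is gray → back edge
First back edge: 8 → 6.

8->6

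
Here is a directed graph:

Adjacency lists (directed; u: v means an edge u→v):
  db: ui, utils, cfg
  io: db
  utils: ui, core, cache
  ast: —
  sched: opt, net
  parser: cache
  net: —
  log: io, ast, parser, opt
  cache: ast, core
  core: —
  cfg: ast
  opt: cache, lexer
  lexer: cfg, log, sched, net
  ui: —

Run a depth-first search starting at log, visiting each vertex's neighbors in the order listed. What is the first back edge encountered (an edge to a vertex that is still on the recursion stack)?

lexer->log

DFS from log (visiting each vertex's neighbors in the order listed); mark gray on enter, black on exit:
log gray
  io gray
    db gray
      ui gray
      ui black
      utils gray
        utils→ui: ui black — skip
        core gray
        core black
        cache gray
          ast gray
          ast black
          cache→core: core black — skip
        cache black
      utils black
      cfg gray
        cfg→ast: ast black — skip
      cfg black
    db black
  io black
  log→ast: ast black — skip
  parser gray
    parser→cache: cache black — skip
  parser black
  opt gray
    opt→cache: cache black — skip
    lexer gray
      lexer→cfg: cfg black — skip
      lexer→log: log is gray → back edge
First back edge: lexer → log.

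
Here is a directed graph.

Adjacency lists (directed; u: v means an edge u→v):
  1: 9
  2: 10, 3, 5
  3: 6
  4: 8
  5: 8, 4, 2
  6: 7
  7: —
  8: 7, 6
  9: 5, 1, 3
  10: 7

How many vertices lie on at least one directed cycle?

4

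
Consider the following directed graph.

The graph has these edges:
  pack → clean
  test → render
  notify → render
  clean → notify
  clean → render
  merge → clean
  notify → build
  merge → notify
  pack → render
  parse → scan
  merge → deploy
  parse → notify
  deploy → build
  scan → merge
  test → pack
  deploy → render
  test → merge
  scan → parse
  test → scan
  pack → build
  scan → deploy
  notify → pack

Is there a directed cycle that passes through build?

No

build lies on a cycle iff there is a path from build back to itself.
Exploring from build, it never reaches itself; equivalently, its strongly connected component is a singleton.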